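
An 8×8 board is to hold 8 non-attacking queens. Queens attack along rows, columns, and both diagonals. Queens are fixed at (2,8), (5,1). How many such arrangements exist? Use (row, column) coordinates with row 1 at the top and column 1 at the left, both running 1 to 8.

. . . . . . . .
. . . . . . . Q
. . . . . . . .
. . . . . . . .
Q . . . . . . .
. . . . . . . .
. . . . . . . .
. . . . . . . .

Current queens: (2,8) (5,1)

3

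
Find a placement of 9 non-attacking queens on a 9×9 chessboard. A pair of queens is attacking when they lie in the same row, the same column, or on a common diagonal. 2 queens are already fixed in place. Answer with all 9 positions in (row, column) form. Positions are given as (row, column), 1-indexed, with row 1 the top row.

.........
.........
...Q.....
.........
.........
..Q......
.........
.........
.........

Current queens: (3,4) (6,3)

Row 1: attacked by (3,4)→{2,4,6}; (6,3)→{3,8}. Safe: 1, 5, 7, 9. Place at column 5.
Row 2: attacked by (1,5)→{4,5,6}; (3,4)→{3,4,5}; (6,3)→{3,7}. Safe: 1, 2, 8, 9. Place at column 8.
Row 4: attacked by (1,5)→{2,5,8}; (2,8)→{6,8}; (3,4)→{3,4,5}; (6,3)→{1,3,5}. Safe: 7, 9. Place at column 9.
Row 5: attacked by (1,5)→{1,5,9}; (2,8)→{5,8}; (3,4)→{2,4,6}; (4,9)→{8,9}; (6,3)→{2,3,4}. Safe: 7. Place at column 7.
Row 7: attacked by (1,5)→{5}; (2,8)→{3,8}; (3,4)→{4,8}; (4,9)→{6,9}; (5,7)→{5,7,9}; (6,3)→{2,3,4}. Safe: 1. Place at column 1.
Row 8: attacked by (1,5)→{5}; (2,8)→{2,8}; (3,4)→{4,9}; (4,9)→{5,9}; (5,7)→{4,7}; (6,3)→{1,3,5}; (7,1)→{1,2}. Safe: 6. Place at column 6.
Row 9: attacked by (1,5)→{5}; (2,8)→{1,8}; (3,4)→{4}; (4,9)→{4,9}; (5,7)→{3,7}; (6,3)→{3,6}; (7,1)→{1,3}; (8,6)→{5,6,7}. Safe: 2. Place at column 2.
Columns [5, 8, 4, 9, 7, 3, 1, 6, 2], r−c [-4, -6, -1, -5, -2, 3, 6, 2, 7], r+c [6, 10, 7, 13, 12, 9, 8, 14, 11] are all distinct, so no two queens attack.

(1,5) (2,8) (3,4) (4,9) (5,7) (6,3) (7,1) (8,6) (9,2)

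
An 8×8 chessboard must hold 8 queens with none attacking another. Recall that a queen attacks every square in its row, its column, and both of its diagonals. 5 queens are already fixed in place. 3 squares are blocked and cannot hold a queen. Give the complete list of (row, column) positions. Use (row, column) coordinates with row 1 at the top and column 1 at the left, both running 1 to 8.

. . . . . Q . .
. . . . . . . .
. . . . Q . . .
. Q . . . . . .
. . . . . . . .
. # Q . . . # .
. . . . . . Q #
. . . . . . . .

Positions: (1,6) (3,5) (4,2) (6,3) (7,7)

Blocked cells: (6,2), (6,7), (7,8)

(1,6) (2,1) (3,5) (4,2) (5,8) (6,3) (7,7) (8,4)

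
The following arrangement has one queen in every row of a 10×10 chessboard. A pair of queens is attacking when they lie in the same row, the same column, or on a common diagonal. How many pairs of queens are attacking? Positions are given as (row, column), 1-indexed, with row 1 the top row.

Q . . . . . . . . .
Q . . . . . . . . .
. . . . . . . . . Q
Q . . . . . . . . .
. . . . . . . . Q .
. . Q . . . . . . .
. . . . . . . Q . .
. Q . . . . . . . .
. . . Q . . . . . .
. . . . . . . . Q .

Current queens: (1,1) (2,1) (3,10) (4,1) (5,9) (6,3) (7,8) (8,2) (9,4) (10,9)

Same column: (1,1)–(2,1) (column 1); (1,1)–(4,1) (column 1); (2,1)–(4,1) (column 1); (5,9)–(10,9) (column 9).
Same diagonal: (2,1)–(10,9) (|2−10| = |1−9| = 8); (3,10)–(9,4) (|3−9| = |10−4| = 6); (4,1)–(6,3) (|4−6| = |1−3| = 2).
Total attacking pairs: 7.

7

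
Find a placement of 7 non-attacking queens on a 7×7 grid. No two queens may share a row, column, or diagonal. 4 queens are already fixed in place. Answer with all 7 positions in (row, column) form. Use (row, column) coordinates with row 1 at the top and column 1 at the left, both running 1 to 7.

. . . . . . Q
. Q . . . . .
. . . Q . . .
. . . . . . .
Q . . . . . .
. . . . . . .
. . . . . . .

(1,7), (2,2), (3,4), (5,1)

(1,7) (2,2) (3,4) (4,6) (5,1) (6,3) (7,5)

Row 4: attacked by (1,7)→{4,7}; (2,2)→{2,4}; (3,4)→{3,4,5}; (5,1)→{1,2}. Safe: 6. Place at column 6.
Row 6: attacked by (1,7)→{2,7}; (2,2)→{2,6}; (3,4)→{1,4,7}; (4,6)→{4,6}; (5,1)→{1,2}. Safe: 3, 5. Place at column 3.
Row 7: attacked by (1,7)→{1,7}; (2,2)→{2,7}; (3,4)→{4}; (4,6)→{3,6}; (5,1)→{1,3}; (6,3)→{2,3,4}. Safe: 5. Place at column 5.
Columns [7, 2, 4, 6, 1, 3, 5], r−c [-6, 0, -1, -2, 4, 3, 2], r+c [8, 4, 7, 10, 6, 9, 12] are all distinct, so no two queens attack.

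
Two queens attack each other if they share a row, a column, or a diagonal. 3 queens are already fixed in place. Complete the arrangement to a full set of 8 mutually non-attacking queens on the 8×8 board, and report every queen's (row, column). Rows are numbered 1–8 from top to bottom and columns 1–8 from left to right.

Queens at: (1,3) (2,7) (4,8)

(1,3) (2,7) (3,2) (4,8) (5,5) (6,1) (7,4) (8,6)

Row 3: attacked by (1,3)→{1,3,5}; (2,7)→{6,7,8}; (4,8)→{7,8}. Safe: 2, 4. Place at column 2.
Row 5: attacked by (1,3)→{3,7}; (2,7)→{4,7}; (3,2)→{2,4}; (4,8)→{7,8}. Safe: 1, 5, 6. Place at column 5.
Row 6: attacked by (1,3)→{3,8}; (2,7)→{3,7}; (3,2)→{2,5}; (4,8)→{6,8}; (5,5)→{4,5,6}. Safe: 1. Place at column 1.
Row 7: attacked by (1,3)→{3}; (2,7)→{2,7}; (3,2)→{2,6}; (4,8)→{5,8}; (5,5)→{3,5,7}; (6,1)→{1,2}. Safe: 4. Place at column 4.
Row 8: attacked by (1,3)→{3}; (2,7)→{1,7}; (3,2)→{2,7}; (4,8)→{4,8}; (5,5)→{2,5,8}; (6,1)→{1,3}; (7,4)→{3,4,5}. Safe: 6. Place at column 6.
Columns [3, 7, 2, 8, 5, 1, 4, 6], r−c [-2, -5, 1, -4, 0, 5, 3, 2], r+c [4, 9, 5, 12, 10, 7, 11, 14] are all distinct, so no two queens attack.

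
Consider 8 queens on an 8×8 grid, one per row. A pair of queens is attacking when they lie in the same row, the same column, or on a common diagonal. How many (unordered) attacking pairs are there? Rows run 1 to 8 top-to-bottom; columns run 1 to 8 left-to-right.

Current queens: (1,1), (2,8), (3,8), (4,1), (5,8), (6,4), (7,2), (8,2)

Same column: (1,1)–(4,1) (column 1); (2,8)–(3,8) (column 8); (2,8)–(5,8) (column 8); (3,8)–(5,8) (column 8); (7,2)–(8,2) (column 2).
Same diagonal: (2,8)–(6,4) (|2−6| = |8−4| = 4); (2,8)–(8,2) (|2−8| = |8−2| = 6); (6,4)–(8,2) (|6−8| = |4−2| = 2).
Total attacking pairs: 8.

8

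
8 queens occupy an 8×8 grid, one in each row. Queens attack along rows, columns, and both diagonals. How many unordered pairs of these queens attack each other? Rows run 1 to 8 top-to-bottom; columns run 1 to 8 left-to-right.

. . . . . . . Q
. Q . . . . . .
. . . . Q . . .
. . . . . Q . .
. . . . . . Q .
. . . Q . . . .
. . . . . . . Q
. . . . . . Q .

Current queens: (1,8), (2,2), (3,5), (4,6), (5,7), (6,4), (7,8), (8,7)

Same column: (1,8)–(7,8) (column 8); (5,7)–(8,7) (column 7).
Same diagonal: (3,5)–(4,6) (|3−4| = |5−6| = 1); (3,5)–(5,7) (|3−5| = |5−7| = 2); (4,6)–(5,7) (|4−5| = |6−7| = 1); (4,6)–(6,4) (|4−6| = |6−4| = 2); (7,8)–(8,7) (|7−8| = |8−7| = 1).
Total attacking pairs: 7.

7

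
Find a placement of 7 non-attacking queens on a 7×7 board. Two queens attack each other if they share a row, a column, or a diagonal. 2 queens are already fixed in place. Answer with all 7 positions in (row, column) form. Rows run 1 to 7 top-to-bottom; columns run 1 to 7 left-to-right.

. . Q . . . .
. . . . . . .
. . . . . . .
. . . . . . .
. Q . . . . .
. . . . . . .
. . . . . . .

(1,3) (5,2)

(1,3) (2,1) (3,6) (4,4) (5,2) (6,7) (7,5)

Row 2: attacked by (1,3)→{2,3,4}; (5,2)→{2,5}. Safe: 1, 6, 7. Place at column 1.
Row 3: attacked by (1,3)→{1,3,5}; (2,1)→{1,2}; (5,2)→{2,4}. Safe: 6, 7. Place at column 6.
Row 4: attacked by (1,3)→{3,6}; (2,1)→{1,3}; (3,6)→{5,6,7}; (5,2)→{1,2,3}. Safe: 4. Place at column 4.
Row 6: attacked by (1,3)→{3}; (2,1)→{1,5}; (3,6)→{3,6}; (4,4)→{2,4,6}; (5,2)→{1,2,3}. Safe: 7. Place at column 7.
Row 7: attacked by (1,3)→{3}; (2,1)→{1,6}; (3,6)→{2,6}; (4,4)→{1,4,7}; (5,2)→{2,4}; (6,7)→{6,7}. Safe: 5. Place at column 5.
Columns [3, 1, 6, 4, 2, 7, 5], r−c [-2, 1, -3, 0, 3, -1, 2], r+c [4, 3, 9, 8, 7, 13, 12] are all distinct, so no two queens attack.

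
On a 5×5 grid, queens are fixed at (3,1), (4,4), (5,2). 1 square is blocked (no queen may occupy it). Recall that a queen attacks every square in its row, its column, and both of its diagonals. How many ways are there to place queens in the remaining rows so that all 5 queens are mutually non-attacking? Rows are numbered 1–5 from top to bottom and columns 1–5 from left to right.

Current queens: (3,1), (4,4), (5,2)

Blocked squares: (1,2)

1

Branch on row 1: col 5 → 1.
Sum: 1 = 1.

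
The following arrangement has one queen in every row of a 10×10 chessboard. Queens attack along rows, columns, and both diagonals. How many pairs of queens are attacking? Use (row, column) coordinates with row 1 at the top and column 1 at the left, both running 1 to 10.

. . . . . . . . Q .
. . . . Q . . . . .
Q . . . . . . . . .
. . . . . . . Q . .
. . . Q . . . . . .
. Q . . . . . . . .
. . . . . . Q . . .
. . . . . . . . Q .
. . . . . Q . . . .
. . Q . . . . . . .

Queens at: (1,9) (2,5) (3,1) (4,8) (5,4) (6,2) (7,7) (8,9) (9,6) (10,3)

1

Same column: (1,9)–(8,9) (column 9).
Total attacking pairs: 1.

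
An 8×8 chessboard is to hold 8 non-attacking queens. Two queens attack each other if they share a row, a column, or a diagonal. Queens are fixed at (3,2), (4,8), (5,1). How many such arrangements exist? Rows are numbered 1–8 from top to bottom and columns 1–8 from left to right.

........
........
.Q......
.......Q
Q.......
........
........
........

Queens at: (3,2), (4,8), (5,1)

1

Branch on row 1: col 3 → 1; col 6 → 0; col 7 → 0.
Sum: 1 + 0 + 0 = 1.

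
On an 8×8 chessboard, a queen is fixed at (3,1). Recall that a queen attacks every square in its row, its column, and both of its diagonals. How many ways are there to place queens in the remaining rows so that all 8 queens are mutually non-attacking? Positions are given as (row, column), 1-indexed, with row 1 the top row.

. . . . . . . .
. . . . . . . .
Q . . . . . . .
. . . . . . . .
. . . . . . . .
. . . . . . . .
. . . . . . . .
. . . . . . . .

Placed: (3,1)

Branch on row 1: col 2 → 1; col 4 → 4; col 5 → 4; col 6 → 4; col 7 → 1; col 8 → 2.
Sum: 1 + 4 + 4 + 4 + 1 + 2 = 16.

16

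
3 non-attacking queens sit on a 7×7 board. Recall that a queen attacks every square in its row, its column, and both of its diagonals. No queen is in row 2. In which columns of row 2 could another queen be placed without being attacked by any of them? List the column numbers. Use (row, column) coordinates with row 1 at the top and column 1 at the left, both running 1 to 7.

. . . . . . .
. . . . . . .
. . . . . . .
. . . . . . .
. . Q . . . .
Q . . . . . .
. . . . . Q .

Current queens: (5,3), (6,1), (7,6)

(5,3) attacks row 2 at column 3 and diagonals 6.
(6,1) attacks row 2 at column 1 and diagonals 5.
(7,6) attacks row 2 at column 6 and diagonals 1.
Attacked columns: {1, 3, 5, 6}. Safe: {2, 4, 7}.

columns 2, 4, 7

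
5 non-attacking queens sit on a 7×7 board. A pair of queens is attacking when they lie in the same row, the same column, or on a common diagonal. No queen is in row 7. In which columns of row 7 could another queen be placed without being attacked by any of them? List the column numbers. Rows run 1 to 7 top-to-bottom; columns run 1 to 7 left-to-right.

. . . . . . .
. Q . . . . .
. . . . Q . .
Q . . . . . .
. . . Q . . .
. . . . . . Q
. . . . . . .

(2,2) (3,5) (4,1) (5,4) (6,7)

columns 3

(2,2) attacks row 7 at column 2 and diagonals 7.
(3,5) attacks row 7 at column 5 and diagonals 1.
(4,1) attacks row 7 at column 1 and diagonals 4.
(5,4) attacks row 7 at column 4 and diagonals 2, 6.
(6,7) attacks row 7 at column 7 and diagonals 6.
Attacked columns: {1, 2, 4, 5, 6, 7}. Safe: {3}.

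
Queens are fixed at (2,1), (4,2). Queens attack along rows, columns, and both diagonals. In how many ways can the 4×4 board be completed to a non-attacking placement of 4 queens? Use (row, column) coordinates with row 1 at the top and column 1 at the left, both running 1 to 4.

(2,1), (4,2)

Branch on row 1: col 3 → 1; col 4 → 0.
Sum: 1 + 0 = 1.

1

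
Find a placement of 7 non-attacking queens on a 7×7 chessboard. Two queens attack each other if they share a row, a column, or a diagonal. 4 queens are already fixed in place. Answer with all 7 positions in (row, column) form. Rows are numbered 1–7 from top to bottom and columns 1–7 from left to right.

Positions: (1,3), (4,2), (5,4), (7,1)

(1,3) (2,5) (3,7) (4,2) (5,4) (6,6) (7,1)

Row 2: attacked by (1,3)→{2,3,4}; (4,2)→{2,4}; (5,4)→{1,4,7}; (7,1)→{1,6}. Safe: 5. Place at column 5.
Row 3: attacked by (1,3)→{1,3,5}; (2,5)→{4,5,6}; (4,2)→{1,2,3}; (5,4)→{2,4,6}; (7,1)→{1,5}. Safe: 7. Place at column 7.
Row 6: attacked by (1,3)→{3}; (2,5)→{1,5}; (3,7)→{4,7}; (4,2)→{2,4}; (5,4)→{3,4,5}; (7,1)→{1,2}. Safe: 6. Place at column 6.
Columns [3, 5, 7, 2, 4, 6, 1], r−c [-2, -3, -4, 2, 1, 0, 6], r+c [4, 7, 10, 6, 9, 12, 8] are all distinct, so no two queens attack.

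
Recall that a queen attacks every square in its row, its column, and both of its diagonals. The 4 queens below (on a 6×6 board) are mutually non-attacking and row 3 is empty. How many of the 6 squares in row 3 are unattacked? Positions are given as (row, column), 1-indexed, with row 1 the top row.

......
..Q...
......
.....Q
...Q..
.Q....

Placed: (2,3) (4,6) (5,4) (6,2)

(2,3) attacks row 3 at column 3 and diagonals 2, 4.
(4,6) attacks row 3 at column 6 and diagonals 5.
(5,4) attacks row 3 at column 4 and diagonals 2, 6.
(6,2) attacks row 3 at column 2 and diagonals 5.
Attacked columns: {2, 3, 4, 5, 6}. Safe: {1}.

1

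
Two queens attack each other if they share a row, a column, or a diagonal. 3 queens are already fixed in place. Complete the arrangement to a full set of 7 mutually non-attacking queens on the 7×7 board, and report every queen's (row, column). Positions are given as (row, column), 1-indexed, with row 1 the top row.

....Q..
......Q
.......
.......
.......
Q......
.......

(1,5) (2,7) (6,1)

(1,5) (2,7) (3,2) (4,6) (5,3) (6,1) (7,4)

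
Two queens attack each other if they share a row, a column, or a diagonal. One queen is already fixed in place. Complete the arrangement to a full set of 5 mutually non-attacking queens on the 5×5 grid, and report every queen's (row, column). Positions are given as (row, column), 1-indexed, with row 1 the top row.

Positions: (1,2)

Row 2: attacked by (1,2)→{1,2,3}. Safe: 4, 5. Place at column 5.
Row 3: attacked by (1,2)→{2,4}; (2,5)→{4,5}. Safe: 1, 3. Place at column 3.
Row 4: attacked by (1,2)→{2,5}; (2,5)→{3,5}; (3,3)→{2,3,4}. Safe: 1. Place at column 1.
Row 5: attacked by (1,2)→{2}; (2,5)→{2,5}; (3,3)→{1,3,5}; (4,1)→{1,2}. Safe: 4. Place at column 4.
Columns [2, 5, 3, 1, 4], r−c [-1, -3, 0, 3, 1], r+c [3, 7, 6, 5, 9] are all distinct, so no two queens attack.

(1,2) (2,5) (3,3) (4,1) (5,4)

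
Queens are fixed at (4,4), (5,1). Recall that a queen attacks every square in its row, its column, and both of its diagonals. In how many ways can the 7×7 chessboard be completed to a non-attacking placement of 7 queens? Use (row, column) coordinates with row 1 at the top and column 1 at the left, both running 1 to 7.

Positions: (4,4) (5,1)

2

Branch on row 1: col 2 → 1; col 3 → 0; col 6 → 1.
Sum: 1 + 0 + 1 = 2.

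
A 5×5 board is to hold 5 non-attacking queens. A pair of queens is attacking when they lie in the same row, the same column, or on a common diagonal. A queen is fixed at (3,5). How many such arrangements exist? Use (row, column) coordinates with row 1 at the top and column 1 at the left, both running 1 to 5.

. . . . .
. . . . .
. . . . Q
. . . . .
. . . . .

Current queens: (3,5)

Branch on row 1: col 1 → 1; col 2 → 0; col 4 → 1.
Sum: 1 + 0 + 1 = 2.

2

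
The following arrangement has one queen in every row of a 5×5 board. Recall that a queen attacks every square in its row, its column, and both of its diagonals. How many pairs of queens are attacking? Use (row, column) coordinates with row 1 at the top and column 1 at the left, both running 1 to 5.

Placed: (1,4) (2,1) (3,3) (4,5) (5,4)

3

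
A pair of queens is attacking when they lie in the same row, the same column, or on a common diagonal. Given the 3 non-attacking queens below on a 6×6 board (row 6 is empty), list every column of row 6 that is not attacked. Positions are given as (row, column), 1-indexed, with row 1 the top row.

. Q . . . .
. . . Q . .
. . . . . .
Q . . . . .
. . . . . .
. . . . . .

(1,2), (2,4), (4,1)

columns 5, 6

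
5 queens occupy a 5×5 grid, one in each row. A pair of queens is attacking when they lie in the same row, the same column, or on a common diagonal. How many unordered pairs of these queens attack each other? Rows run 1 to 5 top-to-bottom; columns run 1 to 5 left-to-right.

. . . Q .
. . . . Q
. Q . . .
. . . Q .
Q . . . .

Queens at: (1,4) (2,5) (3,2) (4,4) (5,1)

3

Same column: (1,4)–(4,4) (column 4).
Same diagonal: (1,4)–(2,5) (|1−2| = |4−5| = 1); (1,4)–(3,2) (|1−3| = |4−2| = 2).
Total attacking pairs: 3.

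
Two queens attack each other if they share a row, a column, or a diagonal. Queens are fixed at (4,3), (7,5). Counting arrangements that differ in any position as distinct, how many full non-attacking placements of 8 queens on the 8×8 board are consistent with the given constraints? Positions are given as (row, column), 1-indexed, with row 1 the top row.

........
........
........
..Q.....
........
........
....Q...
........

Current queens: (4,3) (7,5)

Branch on row 1: col 1 → 0; col 2 → 0; col 4 → 2; col 7 → 0; col 8 → 0.
Sum: 0 + 0 + 2 + 0 + 0 = 2.

2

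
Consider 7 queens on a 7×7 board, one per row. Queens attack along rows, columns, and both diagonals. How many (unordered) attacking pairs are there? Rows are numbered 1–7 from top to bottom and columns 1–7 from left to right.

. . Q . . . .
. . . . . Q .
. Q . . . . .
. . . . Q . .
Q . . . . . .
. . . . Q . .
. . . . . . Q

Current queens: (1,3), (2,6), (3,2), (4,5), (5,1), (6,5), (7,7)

2

Same column: (4,5)–(6,5) (column 5).
Same diagonal: (3,2)–(6,5) (|3−6| = |2−5| = 3).
Total attacking pairs: 2.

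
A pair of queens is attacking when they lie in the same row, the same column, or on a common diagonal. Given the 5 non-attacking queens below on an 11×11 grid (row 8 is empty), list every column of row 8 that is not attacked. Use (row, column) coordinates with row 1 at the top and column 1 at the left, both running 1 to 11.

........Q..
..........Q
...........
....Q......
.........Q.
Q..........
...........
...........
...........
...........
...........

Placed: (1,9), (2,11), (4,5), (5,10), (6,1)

(1,9) attacks row 8 at column 9 and diagonals 2.
(2,11) attacks row 8 at column 11 and diagonals 5.
(4,5) attacks row 8 at column 5 and diagonals 1, 9.
(5,10) attacks row 8 at column 10 and diagonals 7.
(6,1) attacks row 8 at column 1 and diagonals 3.
Attacked columns: {1, 2, 3, 5, 7, 9, 10, 11}. Safe: {4, 6, 8}.

columns 4, 6, 8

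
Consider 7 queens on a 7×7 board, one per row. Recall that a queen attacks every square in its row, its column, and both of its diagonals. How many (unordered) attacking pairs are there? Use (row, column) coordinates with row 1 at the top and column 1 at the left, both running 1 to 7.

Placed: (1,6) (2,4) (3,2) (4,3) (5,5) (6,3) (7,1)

Same column: (4,3)–(6,3) (column 3).
Same diagonal: (1,6)–(4,3) (|1−4| = |6−3| = 3); (3,2)–(4,3) (|3−4| = |2−3| = 1).
Total attacking pairs: 3.

3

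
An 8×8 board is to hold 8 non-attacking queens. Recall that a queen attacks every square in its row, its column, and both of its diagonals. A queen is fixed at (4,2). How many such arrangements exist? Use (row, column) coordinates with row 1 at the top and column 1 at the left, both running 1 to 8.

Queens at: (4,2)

8

Branch on row 1: col 1 → 0; col 3 → 2; col 4 → 2; col 6 → 3; col 7 → 1; col 8 → 0.
Sum: 0 + 2 + 2 + 3 + 1 + 0 = 8.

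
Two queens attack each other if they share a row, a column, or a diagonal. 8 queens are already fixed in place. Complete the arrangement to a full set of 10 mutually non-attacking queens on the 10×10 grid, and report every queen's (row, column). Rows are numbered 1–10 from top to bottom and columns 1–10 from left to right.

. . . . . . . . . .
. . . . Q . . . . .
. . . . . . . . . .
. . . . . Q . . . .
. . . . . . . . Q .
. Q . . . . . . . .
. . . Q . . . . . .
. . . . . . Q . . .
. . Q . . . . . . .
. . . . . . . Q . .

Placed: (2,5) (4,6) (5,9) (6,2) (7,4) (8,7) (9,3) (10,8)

(1,1) (2,5) (3,10) (4,6) (5,9) (6,2) (7,4) (8,7) (9,3) (10,8)

Row 1: attacked by (2,5)→{4,5,6}; (4,6)→{3,6,9}; (5,9)→{5,9}; (6,2)→{2,7}; (7,4)→{4,10}; (8,7)→{7}; (9,3)→{3}; (10,8)→{8}. Safe: 1. Place at column 1.
Row 3: attacked by (1,1)→{1,3}; (2,5)→{4,5,6}; (4,6)→{5,6,7}; (5,9)→{7,9}; (6,2)→{2,5}; (7,4)→{4,8}; (8,7)→{2,7}; (9,3)→{3,9}; (10,8)→{1,8}. Safe: 10. Place at column 10.
Columns [1, 5, 10, 6, 9, 2, 4, 7, 3, 8], r−c [0, -3, -7, -2, -4, 4, 3, 1, 6, 2], r+c [2, 7, 13, 10, 14, 8, 11, 15, 12, 18] are all distinct, so no two queens attack.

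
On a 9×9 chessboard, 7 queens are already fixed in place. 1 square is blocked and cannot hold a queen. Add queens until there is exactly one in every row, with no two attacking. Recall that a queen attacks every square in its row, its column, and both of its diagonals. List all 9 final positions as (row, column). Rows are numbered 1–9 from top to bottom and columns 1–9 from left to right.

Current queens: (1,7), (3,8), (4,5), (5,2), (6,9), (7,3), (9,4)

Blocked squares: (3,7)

(1,7) (2,1) (3,8) (4,5) (5,2) (6,9) (7,3) (8,6) (9,4)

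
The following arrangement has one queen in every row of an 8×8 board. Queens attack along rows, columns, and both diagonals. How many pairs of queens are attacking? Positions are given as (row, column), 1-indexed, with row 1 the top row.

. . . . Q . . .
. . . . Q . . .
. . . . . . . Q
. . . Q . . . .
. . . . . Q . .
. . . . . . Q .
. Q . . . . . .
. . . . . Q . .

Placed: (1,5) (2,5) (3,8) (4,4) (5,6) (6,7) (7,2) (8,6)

Same column: (1,5)–(2,5) (column 5); (5,6)–(8,6) (column 6).
Same diagonal: (3,8)–(5,6) (|3−5| = |8−6| = 2); (5,6)–(6,7) (|5−6| = |6−7| = 1).
Total attacking pairs: 4.

4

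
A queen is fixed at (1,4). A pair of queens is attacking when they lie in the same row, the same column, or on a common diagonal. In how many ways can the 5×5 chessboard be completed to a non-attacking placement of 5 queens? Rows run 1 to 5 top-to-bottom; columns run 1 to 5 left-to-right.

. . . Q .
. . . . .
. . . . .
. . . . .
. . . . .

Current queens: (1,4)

2

Branch on row 2: col 1 → 1; col 2 → 1.
Sum: 1 + 1 = 2.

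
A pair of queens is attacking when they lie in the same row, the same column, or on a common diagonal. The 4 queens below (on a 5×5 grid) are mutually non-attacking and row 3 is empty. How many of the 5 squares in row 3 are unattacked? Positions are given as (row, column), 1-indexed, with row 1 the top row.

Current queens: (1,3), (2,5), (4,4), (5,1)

(1,3) attacks row 3 at column 3 and diagonals 1, 5.
(2,5) attacks row 3 at column 5 and diagonals 4.
(4,4) attacks row 3 at column 4 and diagonals 3, 5.
(5,1) attacks row 3 at column 1 and diagonals 3.
Attacked columns: {1, 3, 4, 5}. Safe: {2}.

1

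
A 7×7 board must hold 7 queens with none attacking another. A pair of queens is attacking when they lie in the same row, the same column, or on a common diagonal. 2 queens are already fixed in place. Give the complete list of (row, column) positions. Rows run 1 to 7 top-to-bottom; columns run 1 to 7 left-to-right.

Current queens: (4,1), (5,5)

Row 1: attacked by (4,1)→{1,4}; (5,5)→{1,5}. Safe: 2, 3, 6, 7. Place at column 3.
Row 2: attacked by (1,3)→{2,3,4}; (4,1)→{1,3}; (5,5)→{2,5}. Safe: 6, 7. Place at column 7.
Row 3: attacked by (1,3)→{1,3,5}; (2,7)→{6,7}; (4,1)→{1,2}; (5,5)→{3,5,7}. Safe: 4. Place at column 4.
Row 6: attacked by (1,3)→{3}; (2,7)→{3,7}; (3,4)→{1,4,7}; (4,1)→{1,3}; (5,5)→{4,5,6}. Safe: 2. Place at column 2.
Row 7: attacked by (1,3)→{3}; (2,7)→{2,7}; (3,4)→{4}; (4,1)→{1,4}; (5,5)→{3,5,7}; (6,2)→{1,2,3}. Safe: 6. Place at column 6.
Columns [3, 7, 4, 1, 5, 2, 6], r−c [-2, -5, -1, 3, 0, 4, 1], r+c [4, 9, 7, 5, 10, 8, 13] are all distinct, so no two queens attack.

(1,3) (2,7) (3,4) (4,1) (5,5) (6,2) (7,6)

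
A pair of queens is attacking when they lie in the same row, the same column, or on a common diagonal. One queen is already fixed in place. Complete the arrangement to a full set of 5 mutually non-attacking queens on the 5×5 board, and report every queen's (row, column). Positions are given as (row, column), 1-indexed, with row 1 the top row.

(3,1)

(1,5) (2,3) (3,1) (4,4) (5,2)

Row 1: attacked by (3,1)→{1,3}. Safe: 2, 4, 5. Place at column 5.
Row 2: attacked by (1,5)→{4,5}; (3,1)→{1,2}. Safe: 3. Place at column 3.
Row 4: attacked by (1,5)→{2,5}; (2,3)→{1,3,5}; (3,1)→{1,2}. Safe: 4. Place at column 4.
Row 5: attacked by (1,5)→{1,5}; (2,3)→{3}; (3,1)→{1,3}; (4,4)→{3,4,5}. Safe: 2. Place at column 2.
Columns [5, 3, 1, 4, 2], r−c [-4, -1, 2, 0, 3], r+c [6, 5, 4, 8, 7] are all distinct, so no two queens attack.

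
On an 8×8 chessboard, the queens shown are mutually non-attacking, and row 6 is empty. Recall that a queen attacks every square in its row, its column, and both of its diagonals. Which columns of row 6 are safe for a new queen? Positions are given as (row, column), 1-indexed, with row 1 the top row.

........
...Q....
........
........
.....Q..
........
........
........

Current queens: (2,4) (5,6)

(2,4) attacks row 6 at column 4 and diagonals 8.
(5,6) attacks row 6 at column 6 and diagonals 5, 7.
Attacked columns: {4, 5, 6, 7, 8}. Safe: {1, 2, 3}.

columns 1, 2, 3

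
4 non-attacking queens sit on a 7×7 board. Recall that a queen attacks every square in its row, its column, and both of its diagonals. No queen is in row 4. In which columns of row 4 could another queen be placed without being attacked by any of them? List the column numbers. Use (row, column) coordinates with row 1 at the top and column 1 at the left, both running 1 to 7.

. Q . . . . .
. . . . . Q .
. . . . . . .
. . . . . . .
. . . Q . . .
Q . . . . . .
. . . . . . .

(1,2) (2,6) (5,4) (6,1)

columns 7

(1,2) attacks row 4 at column 2 and diagonals 5.
(2,6) attacks row 4 at column 6 and diagonals 4.
(5,4) attacks row 4 at column 4 and diagonals 3, 5.
(6,1) attacks row 4 at column 1 and diagonals 3.
Attacked columns: {1, 2, 3, 4, 5, 6}. Safe: {7}.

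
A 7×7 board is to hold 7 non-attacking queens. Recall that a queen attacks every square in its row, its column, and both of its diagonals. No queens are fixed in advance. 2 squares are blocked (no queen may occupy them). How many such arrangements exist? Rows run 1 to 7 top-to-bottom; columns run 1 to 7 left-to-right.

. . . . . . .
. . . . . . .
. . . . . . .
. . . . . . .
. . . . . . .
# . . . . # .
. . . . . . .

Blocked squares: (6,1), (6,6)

Branch on row 1: col 1 → 4; col 2 → 5; col 3 → 4; col 4 → 4; col 5 → 3; col 6 → 7; col 7 → 2.
Sum: 4 + 5 + 4 + 4 + 3 + 7 + 2 = 29.

29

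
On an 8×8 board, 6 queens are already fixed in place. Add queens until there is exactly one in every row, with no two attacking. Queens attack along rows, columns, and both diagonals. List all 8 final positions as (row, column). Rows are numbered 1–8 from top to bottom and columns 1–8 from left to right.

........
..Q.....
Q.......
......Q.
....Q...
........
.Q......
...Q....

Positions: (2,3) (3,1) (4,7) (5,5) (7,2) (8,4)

Row 1: attacked by (2,3)→{2,3,4}; (3,1)→{1,3}; (4,7)→{4,7}; (5,5)→{1,5}; (7,2)→{2,8}; (8,4)→{4}. Safe: 6. Place at column 6.
Row 6: attacked by (1,6)→{1,6}; (2,3)→{3,7}; (3,1)→{1,4}; (4,7)→{5,7}; (5,5)→{4,5,6}; (7,2)→{1,2,3}; (8,4)→{2,4,6}. Safe: 8. Place at column 8.
Columns [6, 3, 1, 7, 5, 8, 2, 4], r−c [-5, -1, 2, -3, 0, -2, 5, 4], r+c [7, 5, 4, 11, 10, 14, 9, 12] are all distinct, so no two queens attack.

(1,6) (2,3) (3,1) (4,7) (5,5) (6,8) (7,2) (8,4)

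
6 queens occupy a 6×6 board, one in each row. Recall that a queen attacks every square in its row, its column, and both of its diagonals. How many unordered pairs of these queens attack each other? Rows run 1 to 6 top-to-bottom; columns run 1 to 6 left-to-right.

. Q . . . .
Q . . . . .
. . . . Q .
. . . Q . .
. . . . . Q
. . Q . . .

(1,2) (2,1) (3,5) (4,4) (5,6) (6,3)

3

Same diagonal: (1,2)–(2,1) (|1−2| = |2−1| = 1); (1,2)–(5,6) (|1−5| = |2−6| = 4); (3,5)–(4,4) (|3−4| = |5−4| = 1).
Total attacking pairs: 3.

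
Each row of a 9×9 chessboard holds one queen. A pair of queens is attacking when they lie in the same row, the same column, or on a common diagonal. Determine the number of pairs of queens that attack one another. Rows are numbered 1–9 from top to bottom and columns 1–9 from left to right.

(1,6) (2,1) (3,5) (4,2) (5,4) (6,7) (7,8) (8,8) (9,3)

Same column: (7,8)–(8,8) (column 8).
Same diagonal: (2,1)–(5,4) (|2−5| = |1−4| = 3); (6,7)–(7,8) (|6−7| = |7−8| = 1).
Total attacking pairs: 3.

3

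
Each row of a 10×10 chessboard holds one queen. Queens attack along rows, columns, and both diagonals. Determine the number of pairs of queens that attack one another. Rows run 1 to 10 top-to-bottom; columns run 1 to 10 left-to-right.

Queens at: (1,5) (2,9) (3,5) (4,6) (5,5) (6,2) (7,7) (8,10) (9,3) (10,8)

10

Same column: (1,5)–(3,5) (column 5); (1,5)–(5,5) (column 5); (3,5)–(5,5) (column 5).
Same diagonal: (3,5)–(4,6) (|3−4| = |5−6| = 1); (3,5)–(6,2) (|3−6| = |5−2| = 3); (3,5)–(8,10) (|3−8| = |5−10| = 5); (4,6)–(5,5) (|4−5| = |6−5| = 1); (4,6)–(8,10) (|4−8| = |6−10| = 4); (5,5)–(7,7) (|5−7| = |5−7| = 2); (8,10)–(10,8) (|8−10| = |10−8| = 2).
Total attacking pairs: 10.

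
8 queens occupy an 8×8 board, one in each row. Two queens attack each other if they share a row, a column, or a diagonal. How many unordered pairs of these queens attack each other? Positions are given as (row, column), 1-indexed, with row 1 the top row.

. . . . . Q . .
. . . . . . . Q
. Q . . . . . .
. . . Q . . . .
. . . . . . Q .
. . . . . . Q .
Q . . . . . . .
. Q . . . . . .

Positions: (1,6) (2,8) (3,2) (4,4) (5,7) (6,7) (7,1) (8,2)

Same column: (3,2)–(8,2) (column 2); (5,7)–(6,7) (column 7).
Same diagonal: (2,8)–(8,2) (|2−8| = |8−2| = 6); (4,4)–(7,1) (|4−7| = |4−1| = 3); (7,1)–(8,2) (|7−8| = |1−2| = 1).
Total attacking pairs: 5.

5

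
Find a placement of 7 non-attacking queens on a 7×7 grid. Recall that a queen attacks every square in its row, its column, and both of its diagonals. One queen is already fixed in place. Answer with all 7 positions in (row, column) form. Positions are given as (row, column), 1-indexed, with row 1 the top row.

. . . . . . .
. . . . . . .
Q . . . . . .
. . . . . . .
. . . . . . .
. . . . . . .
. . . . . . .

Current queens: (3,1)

Row 1: attacked by (3,1)→{1,3}. Safe: 2, 4, 5, 6, 7. Place at column 4.
Row 2: attacked by (1,4)→{3,4,5}; (3,1)→{1,2}. Safe: 6, 7. Place at column 6.
Row 4: attacked by (1,4)→{1,4,7}; (2,6)→{4,6}; (3,1)→{1,2}. Safe: 3, 5. Place at column 3.
Row 5: attacked by (1,4)→{4}; (2,6)→{3,6}; (3,1)→{1,3}; (4,3)→{2,3,4}. Safe: 5, 7. Place at column 5.
Row 6: attacked by (1,4)→{4}; (2,6)→{2,6}; (3,1)→{1,4}; (4,3)→{1,3,5}; (5,5)→{4,5,6}. Safe: 7. Place at column 7.
Row 7: attacked by (1,4)→{4}; (2,6)→{1,6}; (3,1)→{1,5}; (4,3)→{3,6}; (5,5)→{3,5,7}; (6,7)→{6,7}. Safe: 2. Place at column 2.
Columns [4, 6, 1, 3, 5, 7, 2], r−c [-3, -4, 2, 1, 0, -1, 5], r+c [5, 8, 4, 7, 10, 13, 9] are all distinct, so no two queens attack.

(1,4) (2,6) (3,1) (4,3) (5,5) (6,7) (7,2)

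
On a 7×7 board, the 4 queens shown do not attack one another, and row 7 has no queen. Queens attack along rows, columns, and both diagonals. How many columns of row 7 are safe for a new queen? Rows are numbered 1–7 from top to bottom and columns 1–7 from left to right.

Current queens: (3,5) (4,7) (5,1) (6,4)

2

(3,5) attacks row 7 at column 5 and diagonals 1.
(4,7) attacks row 7 at column 7 and diagonals 4.
(5,1) attacks row 7 at column 1 and diagonals 3.
(6,4) attacks row 7 at column 4 and diagonals 3, 5.
Attacked columns: {1, 3, 4, 5, 7}. Safe: {2, 6}.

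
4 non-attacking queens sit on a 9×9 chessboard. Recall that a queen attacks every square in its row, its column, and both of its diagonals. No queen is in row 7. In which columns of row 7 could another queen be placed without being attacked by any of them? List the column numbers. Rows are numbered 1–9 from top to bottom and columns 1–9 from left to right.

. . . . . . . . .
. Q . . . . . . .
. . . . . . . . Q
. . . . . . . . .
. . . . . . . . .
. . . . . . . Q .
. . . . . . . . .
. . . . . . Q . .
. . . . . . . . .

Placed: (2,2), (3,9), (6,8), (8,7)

columns 1, 3, 4

(2,2) attacks row 7 at column 2 and diagonals 7.
(3,9) attacks row 7 at column 9 and diagonals 5.
(6,8) attacks row 7 at column 8 and diagonals 7, 9.
(8,7) attacks row 7 at column 7 and diagonals 6, 8.
Attacked columns: {2, 5, 6, 7, 8, 9}. Safe: {1, 3, 4}.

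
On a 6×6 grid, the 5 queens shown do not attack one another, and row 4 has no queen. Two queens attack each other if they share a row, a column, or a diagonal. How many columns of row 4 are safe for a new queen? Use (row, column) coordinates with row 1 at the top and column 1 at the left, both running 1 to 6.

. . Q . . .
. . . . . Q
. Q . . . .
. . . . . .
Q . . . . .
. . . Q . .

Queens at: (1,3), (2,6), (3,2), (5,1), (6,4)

(1,3) attacks row 4 at column 3 and diagonals 6.
(2,6) attacks row 4 at column 6 and diagonals 4.
(3,2) attacks row 4 at column 2 and diagonals 1, 3.
(5,1) attacks row 4 at column 1 and diagonals 2.
(6,4) attacks row 4 at column 4 and diagonals 2, 6.
Attacked columns: {1, 2, 3, 4, 6}. Safe: {5}.

1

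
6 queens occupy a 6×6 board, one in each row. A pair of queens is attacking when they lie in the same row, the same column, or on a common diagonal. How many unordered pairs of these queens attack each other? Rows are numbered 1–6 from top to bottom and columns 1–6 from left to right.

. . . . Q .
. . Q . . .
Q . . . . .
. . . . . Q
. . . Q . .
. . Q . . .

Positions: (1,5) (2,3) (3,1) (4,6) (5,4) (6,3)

2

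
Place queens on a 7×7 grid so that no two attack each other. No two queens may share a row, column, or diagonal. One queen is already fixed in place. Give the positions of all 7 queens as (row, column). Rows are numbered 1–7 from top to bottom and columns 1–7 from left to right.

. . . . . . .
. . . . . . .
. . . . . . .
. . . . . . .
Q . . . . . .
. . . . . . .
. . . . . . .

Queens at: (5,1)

(1,6) (2,3) (3,7) (4,4) (5,1) (6,5) (7,2)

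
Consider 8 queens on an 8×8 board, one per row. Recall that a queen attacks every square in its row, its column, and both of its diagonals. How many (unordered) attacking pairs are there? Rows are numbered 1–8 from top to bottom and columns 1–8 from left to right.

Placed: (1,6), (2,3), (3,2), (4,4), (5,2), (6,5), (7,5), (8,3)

Same column: (2,3)–(8,3) (column 3); (3,2)–(5,2) (column 2); (6,5)–(7,5) (column 5).
Same diagonal: (1,6)–(5,2) (|1−5| = |6−2| = 4); (2,3)–(3,2) (|2−3| = |3−2| = 1); (3,2)–(6,5) (|3−6| = |2−5| = 3); (6,5)–(8,3) (|6−8| = |5−3| = 2).
Total attacking pairs: 7.

7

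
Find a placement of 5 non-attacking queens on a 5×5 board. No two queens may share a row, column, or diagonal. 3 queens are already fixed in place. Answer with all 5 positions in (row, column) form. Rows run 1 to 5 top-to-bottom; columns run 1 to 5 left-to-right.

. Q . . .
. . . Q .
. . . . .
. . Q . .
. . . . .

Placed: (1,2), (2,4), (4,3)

Row 3: attacked by (1,2)→{2,4}; (2,4)→{3,4,5}; (4,3)→{2,3,4}. Safe: 1. Place at column 1.
Row 5: attacked by (1,2)→{2}; (2,4)→{1,4}; (3,1)→{1,3}; (4,3)→{2,3,4}. Safe: 5. Place at column 5.
Columns [2, 4, 1, 3, 5], r−c [-1, -2, 2, 1, 0], r+c [3, 6, 4, 7, 10] are all distinct, so no two queens attack.

(1,2) (2,4) (3,1) (4,3) (5,5)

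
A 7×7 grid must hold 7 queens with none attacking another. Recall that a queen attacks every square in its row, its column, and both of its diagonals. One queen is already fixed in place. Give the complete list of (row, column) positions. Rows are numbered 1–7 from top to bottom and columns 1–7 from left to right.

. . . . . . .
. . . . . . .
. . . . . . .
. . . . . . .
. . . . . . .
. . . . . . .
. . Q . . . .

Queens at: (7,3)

(1,1) (2,6) (3,4) (4,2) (5,7) (6,5) (7,3)

Row 1: attacked by (7,3)→{3}. Safe: 1, 2, 4, 5, 6, 7. Place at column 1.
Row 2: attacked by (1,1)→{1,2}; (7,3)→{3}. Safe: 4, 5, 6, 7. Place at column 6.
Row 3: attacked by (1,1)→{1,3}; (2,6)→{5,6,7}; (7,3)→{3,7}. Safe: 2, 4. Place at column 4.
Row 4: attacked by (1,1)→{1,4}; (2,6)→{4,6}; (3,4)→{3,4,5}; (7,3)→{3,6}. Safe: 2, 7. Place at column 2.
Row 5: attacked by (1,1)→{1,5}; (2,6)→{3,6}; (3,4)→{2,4,6}; (4,2)→{1,2,3}; (7,3)→{1,3,5}. Safe: 7. Place at column 7.
Row 6: attacked by (1,1)→{1,6}; (2,6)→{2,6}; (3,4)→{1,4,7}; (4,2)→{2,4}; (5,7)→{6,7}; (7,3)→{2,3,4}. Safe: 5. Place at column 5.
Columns [1, 6, 4, 2, 7, 5, 3], r−c [0, -4, -1, 2, -2, 1, 4], r+c [2, 8, 7, 6, 12, 11, 10] are all distinct, so no two queens attack.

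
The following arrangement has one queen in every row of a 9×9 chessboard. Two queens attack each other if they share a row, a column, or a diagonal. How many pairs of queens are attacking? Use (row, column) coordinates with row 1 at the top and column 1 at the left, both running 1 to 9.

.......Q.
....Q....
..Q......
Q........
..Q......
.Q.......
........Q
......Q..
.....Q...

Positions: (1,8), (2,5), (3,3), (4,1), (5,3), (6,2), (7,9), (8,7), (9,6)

4

Same column: (3,3)–(5,3) (column 3).
Same diagonal: (4,1)–(9,6) (|4−9| = |1−6| = 5); (5,3)–(6,2) (|5−6| = |3−2| = 1); (8,7)–(9,6) (|8−9| = |7−6| = 1).
Total attacking pairs: 4.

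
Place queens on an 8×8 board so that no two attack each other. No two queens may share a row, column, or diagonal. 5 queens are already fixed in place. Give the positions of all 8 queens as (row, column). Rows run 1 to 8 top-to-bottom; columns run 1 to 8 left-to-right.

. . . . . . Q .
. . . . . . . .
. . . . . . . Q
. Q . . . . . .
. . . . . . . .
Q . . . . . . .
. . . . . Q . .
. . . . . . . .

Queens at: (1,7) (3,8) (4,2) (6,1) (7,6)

(1,7) (2,3) (3,8) (4,2) (5,5) (6,1) (7,6) (8,4)

Row 2: attacked by (1,7)→{6,7,8}; (3,8)→{7,8}; (4,2)→{2,4}; (6,1)→{1,5}; (7,6)→{1,6}. Safe: 3. Place at column 3.
Row 5: attacked by (1,7)→{3,7}; (2,3)→{3,6}; (3,8)→{6,8}; (4,2)→{1,2,3}; (6,1)→{1,2}; (7,6)→{4,6,8}. Safe: 5. Place at column 5.
Row 8: attacked by (1,7)→{7}; (2,3)→{3}; (3,8)→{3,8}; (4,2)→{2,6}; (5,5)→{2,5,8}; (6,1)→{1,3}; (7,6)→{5,6,7}. Safe: 4. Place at column 4.
Columns [7, 3, 8, 2, 5, 1, 6, 4], r−c [-6, -1, -5, 2, 0, 5, 1, 4], r+c [8, 5, 11, 6, 10, 7, 13, 12] are all distinct, so no two queens attack.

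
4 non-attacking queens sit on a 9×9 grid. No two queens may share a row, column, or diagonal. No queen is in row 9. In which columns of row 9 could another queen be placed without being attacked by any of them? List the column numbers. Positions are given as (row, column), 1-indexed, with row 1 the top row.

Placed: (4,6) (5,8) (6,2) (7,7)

(4,6) attacks row 9 at column 6 and diagonals 1.
(5,8) attacks row 9 at column 8 and diagonals 4.
(6,2) attacks row 9 at column 2 and diagonals 5.
(7,7) attacks row 9 at column 7 and diagonals 5, 9.
Attacked columns: {1, 2, 4, 5, 6, 7, 8, 9}. Safe: {3}.

columns 3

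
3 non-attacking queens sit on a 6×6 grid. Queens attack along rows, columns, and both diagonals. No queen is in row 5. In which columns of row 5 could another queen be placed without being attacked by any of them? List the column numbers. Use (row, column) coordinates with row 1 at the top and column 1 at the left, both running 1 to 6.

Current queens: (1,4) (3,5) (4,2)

columns 6

(1,4) attacks row 5 at column 4.
(3,5) attacks row 5 at column 5 and diagonals 3.
(4,2) attacks row 5 at column 2 and diagonals 1, 3.
Attacked columns: {1, 2, 3, 4, 5}. Safe: {6}.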